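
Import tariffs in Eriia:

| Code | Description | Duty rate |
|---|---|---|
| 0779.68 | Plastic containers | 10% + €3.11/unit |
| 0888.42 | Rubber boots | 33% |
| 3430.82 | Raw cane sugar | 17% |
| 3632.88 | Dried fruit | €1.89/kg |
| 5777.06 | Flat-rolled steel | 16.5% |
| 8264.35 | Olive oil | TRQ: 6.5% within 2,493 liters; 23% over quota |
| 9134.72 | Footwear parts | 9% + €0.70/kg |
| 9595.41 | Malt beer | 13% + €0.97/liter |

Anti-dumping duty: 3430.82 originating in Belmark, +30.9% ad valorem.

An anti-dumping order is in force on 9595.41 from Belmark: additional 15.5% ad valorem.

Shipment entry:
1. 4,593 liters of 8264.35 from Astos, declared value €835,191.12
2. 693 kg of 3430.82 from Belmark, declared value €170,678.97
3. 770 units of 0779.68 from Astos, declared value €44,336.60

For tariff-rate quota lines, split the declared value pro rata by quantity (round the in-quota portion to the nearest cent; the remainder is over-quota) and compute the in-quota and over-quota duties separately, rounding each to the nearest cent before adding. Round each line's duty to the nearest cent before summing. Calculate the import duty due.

€205,878.57

Line 1 (8264.35, Astos, 4,593 liters, €835,191.12):
Code 8264.35 is under a tariff-rate quota (threshold 2,493 liters). In-quota: 2,493 liters at 6.5%; over-quota: 2,100 liters at 23%.
Pro-rata value split: in-quota = €835,191.12 × 2,493/4,593 = €453,327.12; over-quota = €835,191.12 − €453,327.12 = €381,864.00.
In-quota duty = €453,327.12 × 6.5% = €29,466.26. Over-quota duty = €381,864.00 × 23% = €87,828.72.
Line duty = €29,466.26 + €87,828.72 = €117,294.98.
Line 2 (3430.82, Belmark, 693 kg, €170,678.97):
Base rate for 3430.82 is 17%.
Additional duty on 3430.82 from Belmark: +30.9%. Applied ad valorem rate: 17% + 30.9% = 47.9%.
Duty = €170,678.97 × 47.9% = €81,755.23.
Line 3 (0779.68, Astos, 770 units, €44,336.60):
Base rate for 0779.68 is 10% + €3.11/unit.
Duty = €44,336.60 × 10% + 770 × €3.11 = €6,828.36.
Total = €117,294.98 + €81,755.23 + €6,828.36 = €205,878.57.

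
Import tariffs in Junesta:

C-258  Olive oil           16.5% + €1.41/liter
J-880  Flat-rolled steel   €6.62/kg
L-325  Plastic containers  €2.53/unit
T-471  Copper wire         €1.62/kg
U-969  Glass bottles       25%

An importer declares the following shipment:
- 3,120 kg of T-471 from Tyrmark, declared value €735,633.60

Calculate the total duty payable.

Line 1 (T-471, Tyrmark, 3,120 kg, €735,633.60):
Base rate for T-471 is €1.62/kg.
Duty = 3,120 × €1.62 = €5,054.40.

€5,054.40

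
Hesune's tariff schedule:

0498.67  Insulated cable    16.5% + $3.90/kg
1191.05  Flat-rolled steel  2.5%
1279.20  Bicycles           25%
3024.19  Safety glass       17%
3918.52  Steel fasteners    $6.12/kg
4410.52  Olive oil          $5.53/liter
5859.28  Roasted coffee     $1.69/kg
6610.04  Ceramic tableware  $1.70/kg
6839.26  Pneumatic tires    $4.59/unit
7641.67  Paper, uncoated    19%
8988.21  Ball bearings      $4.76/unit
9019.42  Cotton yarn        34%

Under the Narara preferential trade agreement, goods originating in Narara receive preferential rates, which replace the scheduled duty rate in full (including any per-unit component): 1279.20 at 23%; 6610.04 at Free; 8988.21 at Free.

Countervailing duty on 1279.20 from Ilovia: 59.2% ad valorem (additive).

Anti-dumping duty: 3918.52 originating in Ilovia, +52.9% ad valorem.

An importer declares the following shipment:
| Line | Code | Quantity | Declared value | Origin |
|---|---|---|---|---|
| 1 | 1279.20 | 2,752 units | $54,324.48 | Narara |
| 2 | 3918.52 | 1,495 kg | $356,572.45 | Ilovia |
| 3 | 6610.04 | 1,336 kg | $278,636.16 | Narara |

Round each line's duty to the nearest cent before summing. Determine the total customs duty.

$210,270.86

Line 1 (1279.20, Narara, 2,752 units, $54,324.48):
Base rate for 1279.20 is 25%.
Origin Narara qualifies under the Hesune–Narara agreement and 1279.20 is covered: preferential rate 23% applies instead.
The additional-duty order on 1279.20 targets Ilovia, not Narara; it does not apply.
Duty = $54,324.48 × 23% = $12,494.63.
Line 2 (3918.52, Ilovia, 1,495 kg, $356,572.45):
Base rate for 3918.52 is $6.12/kg.
Additional duty on 3918.52 from Ilovia: +52.9% ad valorem. Applied ad valorem rate = 52.9%.
Duty = $356,572.45 × 52.9% + 1,495 × $6.12 = $197,776.23.
Line 3 (6610.04, Narara, 1,336 kg, $278,636.16):
Base rate for 6610.04 is $1.70/kg.
Origin Narara qualifies under the Hesune–Narara agreement and 6610.04 is covered: preferential rate Free applies instead.
Duty = $278,636.16 × 0% = $0.00.
Total = $12,494.63 + $197,776.23 + $0.00 = $210,270.86.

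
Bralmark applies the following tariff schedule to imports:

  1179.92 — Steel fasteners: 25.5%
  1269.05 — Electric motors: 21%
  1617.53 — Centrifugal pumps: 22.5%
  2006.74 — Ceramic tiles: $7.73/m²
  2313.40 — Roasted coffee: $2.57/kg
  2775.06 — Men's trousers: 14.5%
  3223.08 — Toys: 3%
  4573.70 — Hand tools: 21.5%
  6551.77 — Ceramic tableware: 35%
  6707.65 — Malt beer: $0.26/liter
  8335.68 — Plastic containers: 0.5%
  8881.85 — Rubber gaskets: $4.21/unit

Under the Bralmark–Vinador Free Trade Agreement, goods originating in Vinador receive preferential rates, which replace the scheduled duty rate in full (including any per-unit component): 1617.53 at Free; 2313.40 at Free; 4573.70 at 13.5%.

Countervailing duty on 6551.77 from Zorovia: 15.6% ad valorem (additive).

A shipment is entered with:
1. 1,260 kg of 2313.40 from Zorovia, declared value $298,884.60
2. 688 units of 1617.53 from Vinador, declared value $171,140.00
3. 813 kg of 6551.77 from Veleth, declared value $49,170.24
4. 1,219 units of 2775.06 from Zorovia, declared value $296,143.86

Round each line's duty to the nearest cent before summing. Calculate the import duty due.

Line 1 (2313.40, Zorovia, 1,260 kg, $298,884.60):
Base rate for 2313.40 is $2.57/kg.
2313.40 has an FTA preferential rate, but origin Zorovia is not Vinador; base rate stands.
Duty = 1,260 × $2.57 = $3,238.20.
Line 2 (1617.53, Vinador, 688 units, $171,140.00):
Base rate for 1617.53 is 22.5%.
Origin Vinador qualifies under the Bralmark–Vinador agreement and 1617.53 is covered: preferential rate Free applies instead.
Duty = $171,140.00 × 0% = $0.00.
Line 3 (6551.77, Veleth, 813 kg, $49,170.24):
Base rate for 6551.77 is 35%.
The additional-duty order on 6551.77 targets Zorovia, not Veleth; it does not apply.
Duty = $49,170.24 × 35% = $17,209.58.
Line 4 (2775.06, Zorovia, 1,219 units, $296,143.86):
Base rate for 2775.06 is 14.5%.
Duty = $296,143.86 × 14.5% = $42,940.86.
Total = $3,238.20 + $0.00 + $17,209.58 + $42,940.86 = $63,388.64.

$63,388.64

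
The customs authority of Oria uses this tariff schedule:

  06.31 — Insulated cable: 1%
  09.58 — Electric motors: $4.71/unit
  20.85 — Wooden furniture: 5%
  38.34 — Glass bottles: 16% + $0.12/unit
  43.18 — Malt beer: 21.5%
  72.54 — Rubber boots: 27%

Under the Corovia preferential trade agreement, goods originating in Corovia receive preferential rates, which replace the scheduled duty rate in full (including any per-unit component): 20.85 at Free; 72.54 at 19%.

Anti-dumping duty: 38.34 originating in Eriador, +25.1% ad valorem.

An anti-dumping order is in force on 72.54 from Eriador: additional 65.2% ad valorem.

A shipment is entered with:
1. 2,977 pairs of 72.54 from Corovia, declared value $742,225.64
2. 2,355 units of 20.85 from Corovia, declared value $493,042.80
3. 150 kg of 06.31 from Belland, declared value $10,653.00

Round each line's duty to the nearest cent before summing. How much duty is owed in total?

$141,129.40

Line 1 (72.54, Corovia, 2,977 pairs, $742,225.64):
Base rate for 72.54 is 27%.
Origin Corovia qualifies under the Oria–Corovia agreement and 72.54 is covered: preferential rate 19% applies instead.
The additional-duty order on 72.54 targets Eriador, not Corovia; it does not apply.
Duty = $742,225.64 × 19% = $141,022.87.
Line 2 (20.85, Corovia, 2,355 units, $493,042.80):
Base rate for 20.85 is 5%.
Origin Corovia qualifies under the Oria–Corovia agreement and 20.85 is covered: preferential rate Free applies instead.
Duty = $493,042.80 × 0% = $0.00.
Line 3 (06.31, Belland, 150 kg, $10,653.00):
Base rate for 06.31 is 1%.
Duty = $10,653.00 × 1% = $106.53.
Total = $141,022.87 + $0.00 + $106.53 = $141,129.40.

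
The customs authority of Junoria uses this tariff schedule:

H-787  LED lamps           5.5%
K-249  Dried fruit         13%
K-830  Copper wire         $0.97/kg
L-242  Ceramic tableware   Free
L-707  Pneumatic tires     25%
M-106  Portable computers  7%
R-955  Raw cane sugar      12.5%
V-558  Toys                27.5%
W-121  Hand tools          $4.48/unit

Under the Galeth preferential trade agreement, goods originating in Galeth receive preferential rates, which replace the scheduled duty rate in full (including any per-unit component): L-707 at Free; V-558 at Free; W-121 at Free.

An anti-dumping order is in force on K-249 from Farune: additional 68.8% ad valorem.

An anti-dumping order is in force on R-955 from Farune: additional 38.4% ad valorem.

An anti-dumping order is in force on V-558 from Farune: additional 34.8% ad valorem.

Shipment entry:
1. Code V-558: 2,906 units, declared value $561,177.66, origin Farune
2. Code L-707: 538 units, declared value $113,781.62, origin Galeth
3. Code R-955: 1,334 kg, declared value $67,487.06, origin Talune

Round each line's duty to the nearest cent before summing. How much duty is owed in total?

$358,049.56

Line 1 (V-558, Farune, 2,906 units, $561,177.66):
Base rate for V-558 is 27.5%.
V-558 has an FTA preferential rate, but origin Farune is not Galeth; base rate stands.
Additional duty on V-558 from Farune: +34.8%. Applied ad valorem rate: 27.5% + 34.8% = 62.3%.
Duty = $561,177.66 × 62.3% = $349,613.68.
Line 2 (L-707, Galeth, 538 units, $113,781.62):
Base rate for L-707 is 25%.
Origin Galeth qualifies under the Junoria–Galeth agreement and L-707 is covered: preferential rate Free applies instead.
Duty = $113,781.62 × 0% = $0.00.
Line 3 (R-955, Talune, 1,334 kg, $67,487.06):
Base rate for R-955 is 12.5%.
The additional-duty order on R-955 targets Farune, not Talune; it does not apply.
Duty = $67,487.06 × 12.5% = $8,435.88.
Total = $349,613.68 + $0.00 + $8,435.88 = $358,049.56.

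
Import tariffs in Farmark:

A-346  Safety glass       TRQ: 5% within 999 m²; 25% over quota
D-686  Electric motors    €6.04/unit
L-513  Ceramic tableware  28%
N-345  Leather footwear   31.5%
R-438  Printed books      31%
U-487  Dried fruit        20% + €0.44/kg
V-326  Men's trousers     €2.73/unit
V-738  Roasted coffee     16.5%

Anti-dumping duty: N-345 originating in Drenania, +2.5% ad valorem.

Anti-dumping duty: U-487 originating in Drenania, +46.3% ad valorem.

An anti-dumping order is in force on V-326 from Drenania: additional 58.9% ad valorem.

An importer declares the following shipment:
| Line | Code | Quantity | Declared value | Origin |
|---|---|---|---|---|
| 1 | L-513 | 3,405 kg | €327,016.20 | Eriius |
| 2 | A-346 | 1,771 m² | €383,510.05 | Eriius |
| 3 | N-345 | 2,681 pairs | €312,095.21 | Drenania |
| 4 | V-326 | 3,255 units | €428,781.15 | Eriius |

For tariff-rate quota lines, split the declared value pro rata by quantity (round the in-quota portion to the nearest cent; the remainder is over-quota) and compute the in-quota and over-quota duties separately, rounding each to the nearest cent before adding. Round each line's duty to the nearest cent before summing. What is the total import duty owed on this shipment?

Line 1 (L-513, Eriius, 3,405 kg, €327,016.20):
Base rate for L-513 is 28%.
Duty = €327,016.20 × 28% = €91,564.54.
Line 2 (A-346, Eriius, 1,771 m², €383,510.05):
Code A-346 is under a tariff-rate quota (threshold 999 m²). In-quota: 999 m² at 5%; over-quota: 772 m² at 25%.
Pro-rata value split: in-quota = €383,510.05 × 999/1,771 = €216,333.45; over-quota = €383,510.05 − €216,333.45 = €167,176.60.
In-quota duty = €216,333.45 × 5% = €10,816.67. Over-quota duty = €167,176.60 × 25% = €41,794.15.
Line duty = €10,816.67 + €41,794.15 = €52,610.82.
Line 3 (N-345, Drenania, 2,681 pairs, €312,095.21):
Base rate for N-345 is 31.5%.
Additional duty on N-345 from Drenania: +2.5%. Applied ad valorem rate: 31.5% + 2.5% = 34%.
Duty = €312,095.21 × 34% = €106,112.37.
Line 4 (V-326, Eriius, 3,255 units, €428,781.15):
Base rate for V-326 is €2.73/unit.
The additional-duty order on V-326 targets Drenania, not Eriius; it does not apply.
Duty = 3,255 × €2.73 = €8,886.15.
Total = €91,564.54 + €52,610.82 + €106,112.37 + €8,886.15 = €259,173.88.

€259,173.88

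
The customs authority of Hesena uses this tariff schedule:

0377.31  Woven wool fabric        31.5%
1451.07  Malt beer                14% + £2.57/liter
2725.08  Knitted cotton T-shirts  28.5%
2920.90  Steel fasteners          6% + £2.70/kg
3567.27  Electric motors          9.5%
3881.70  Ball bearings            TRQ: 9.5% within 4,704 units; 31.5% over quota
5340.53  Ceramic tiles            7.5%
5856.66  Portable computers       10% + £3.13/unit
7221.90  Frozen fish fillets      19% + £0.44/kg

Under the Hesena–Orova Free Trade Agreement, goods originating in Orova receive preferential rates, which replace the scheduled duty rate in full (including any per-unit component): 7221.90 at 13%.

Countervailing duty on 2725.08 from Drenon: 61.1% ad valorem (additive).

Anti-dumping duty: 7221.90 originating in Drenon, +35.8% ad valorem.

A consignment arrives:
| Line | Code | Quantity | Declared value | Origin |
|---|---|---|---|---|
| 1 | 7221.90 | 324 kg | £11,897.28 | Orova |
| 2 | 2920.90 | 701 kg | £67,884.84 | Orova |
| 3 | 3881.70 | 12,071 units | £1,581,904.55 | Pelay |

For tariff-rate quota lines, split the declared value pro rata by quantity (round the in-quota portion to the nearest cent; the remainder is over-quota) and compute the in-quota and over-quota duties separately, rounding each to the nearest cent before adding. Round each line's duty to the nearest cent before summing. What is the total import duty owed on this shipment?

£370,191.35

Line 1 (7221.90, Orova, 324 kg, £11,897.28):
Base rate for 7221.90 is 19% + £0.44/kg.
Origin Orova qualifies under the Hesena–Orova agreement and 7221.90 is covered: preferential rate 13% applies instead.
The additional-duty order on 7221.90 targets Drenon, not Orova; it does not apply.
Duty = £11,897.28 × 13% = £1,546.65.
Line 2 (2920.90, Orova, 701 kg, £67,884.84):
Base rate for 2920.90 is 6% + £2.70/kg.
Origin Orova is the FTA partner but 2920.90 is not on the preference list; base rate stands.
Duty = £67,884.84 × 6% + 701 × £2.70 = £5,965.79.
Line 3 (3881.70, Pelay, 12,071 units, £1,581,904.55):
Code 3881.70 is under a tariff-rate quota (threshold 4,704 units). In-quota: 4,704 units at 9.5%; over-quota: 7,367 units at 31.5%.
Pro-rata value split: in-quota = £1,581,904.55 × 4,704/12,071 = £616,459.20; over-quota = £1,581,904.55 − £616,459.20 = £965,445.35.
In-quota duty = £616,459.20 × 9.5% = £58,563.62. Over-quota duty = £965,445.35 × 31.5% = £304,115.29.
Line duty = £58,563.62 + £304,115.29 = £362,678.91.
Total = £1,546.65 + £5,965.79 + £362,678.91 = £370,191.35.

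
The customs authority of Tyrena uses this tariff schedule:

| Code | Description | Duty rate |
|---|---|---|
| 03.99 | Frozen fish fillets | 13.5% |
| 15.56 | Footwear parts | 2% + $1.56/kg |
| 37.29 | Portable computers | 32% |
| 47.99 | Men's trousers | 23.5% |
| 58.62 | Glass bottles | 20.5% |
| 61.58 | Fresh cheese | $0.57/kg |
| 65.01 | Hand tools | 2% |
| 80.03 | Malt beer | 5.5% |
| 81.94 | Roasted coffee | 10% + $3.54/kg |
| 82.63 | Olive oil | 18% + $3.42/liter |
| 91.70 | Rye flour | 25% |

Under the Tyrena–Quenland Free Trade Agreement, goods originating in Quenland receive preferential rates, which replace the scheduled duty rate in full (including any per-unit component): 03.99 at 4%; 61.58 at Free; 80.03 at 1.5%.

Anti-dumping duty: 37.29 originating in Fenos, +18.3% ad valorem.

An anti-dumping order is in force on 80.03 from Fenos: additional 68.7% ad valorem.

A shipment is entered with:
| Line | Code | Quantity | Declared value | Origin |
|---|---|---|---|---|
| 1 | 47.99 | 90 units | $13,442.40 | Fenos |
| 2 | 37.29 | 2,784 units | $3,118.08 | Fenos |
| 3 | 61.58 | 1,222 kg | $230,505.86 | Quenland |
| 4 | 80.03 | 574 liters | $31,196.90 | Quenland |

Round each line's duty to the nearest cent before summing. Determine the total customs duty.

$5,195.30

Line 1 (47.99, Fenos, 90 units, $13,442.40):
Base rate for 47.99 is 23.5%.
Duty = $13,442.40 × 23.5% = $3,158.96.
Line 2 (37.29, Fenos, 2,784 units, $3,118.08):
Base rate for 37.29 is 32%.
Additional duty on 37.29 from Fenos: +18.3%. Applied ad valorem rate: 32% + 18.3% = 50.3%.
Duty = $3,118.08 × 50.3% = $1,568.39.
Line 3 (61.58, Quenland, 1,222 kg, $230,505.86):
Base rate for 61.58 is $0.57/kg.
Origin Quenland qualifies under the Tyrena–Quenland agreement and 61.58 is covered: preferential rate Free applies instead.
Duty = $230,505.86 × 0% = $0.00.
Line 4 (80.03, Quenland, 574 liters, $31,196.90):
Base rate for 80.03 is 5.5%.
Origin Quenland qualifies under the Tyrena–Quenland agreement and 80.03 is covered: preferential rate 1.5% applies instead.
The additional-duty order on 80.03 targets Fenos, not Quenland; it does not apply.
Duty = $31,196.90 × 1.5% = $467.95.
Total = $3,158.96 + $1,568.39 + $0.00 + $467.95 = $5,195.30.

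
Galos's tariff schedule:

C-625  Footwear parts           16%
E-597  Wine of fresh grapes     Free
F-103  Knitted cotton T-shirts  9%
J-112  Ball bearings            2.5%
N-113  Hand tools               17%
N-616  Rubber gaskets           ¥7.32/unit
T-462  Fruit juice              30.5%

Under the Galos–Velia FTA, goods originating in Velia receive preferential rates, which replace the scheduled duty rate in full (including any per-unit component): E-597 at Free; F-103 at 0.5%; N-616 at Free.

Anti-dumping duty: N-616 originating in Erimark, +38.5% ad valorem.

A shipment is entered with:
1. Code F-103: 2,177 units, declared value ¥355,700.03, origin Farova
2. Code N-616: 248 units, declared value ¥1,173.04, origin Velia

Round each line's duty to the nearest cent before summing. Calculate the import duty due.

¥32,013.00

Line 1 (F-103, Farova, 2,177 units, ¥355,700.03):
Base rate for F-103 is 9%.
F-103 has an FTA preferential rate, but origin Farova is not Velia; base rate stands.
Duty = ¥355,700.03 × 9% = ¥32,013.00.
Line 2 (N-616, Velia, 248 units, ¥1,173.04):
Base rate for N-616 is ¥7.32/unit.
Origin Velia qualifies under the Galos–Velia agreement and N-616 is covered: preferential rate Free applies instead.
The additional-duty order on N-616 targets Erimark, not Velia; it does not apply.
Duty = ¥1,173.04 × 0% = ¥0.00.
Total = ¥32,013.00 + ¥0.00 = ¥32,013.00.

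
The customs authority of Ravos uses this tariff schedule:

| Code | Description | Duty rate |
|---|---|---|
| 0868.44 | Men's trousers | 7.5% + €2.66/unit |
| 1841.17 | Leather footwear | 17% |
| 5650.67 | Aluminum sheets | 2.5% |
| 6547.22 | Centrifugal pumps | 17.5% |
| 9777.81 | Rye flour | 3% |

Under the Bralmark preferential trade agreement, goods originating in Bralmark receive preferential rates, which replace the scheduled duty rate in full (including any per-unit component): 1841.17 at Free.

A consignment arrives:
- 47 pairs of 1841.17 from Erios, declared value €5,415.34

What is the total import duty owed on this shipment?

Line 1 (1841.17, Erios, 47 pairs, €5,415.34):
Base rate for 1841.17 is 17%.
1841.17 has an FTA preferential rate, but origin Erios is not Bralmark; base rate stands.
Duty = €5,415.34 × 17% = €920.61.

€920.61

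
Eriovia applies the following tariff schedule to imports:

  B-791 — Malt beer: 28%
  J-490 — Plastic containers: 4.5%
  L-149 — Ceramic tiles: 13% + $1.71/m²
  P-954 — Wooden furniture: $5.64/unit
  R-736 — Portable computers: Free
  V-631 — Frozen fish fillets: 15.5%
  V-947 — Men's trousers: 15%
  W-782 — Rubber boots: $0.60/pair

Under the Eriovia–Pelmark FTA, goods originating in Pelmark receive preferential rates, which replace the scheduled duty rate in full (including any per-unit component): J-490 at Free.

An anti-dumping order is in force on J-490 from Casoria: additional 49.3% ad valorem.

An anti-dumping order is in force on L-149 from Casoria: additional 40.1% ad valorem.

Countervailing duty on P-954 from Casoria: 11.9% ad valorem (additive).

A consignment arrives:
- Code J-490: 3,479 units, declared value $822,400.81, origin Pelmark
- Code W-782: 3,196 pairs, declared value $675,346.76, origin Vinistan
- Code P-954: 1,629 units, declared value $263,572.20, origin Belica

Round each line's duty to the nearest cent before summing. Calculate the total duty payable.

$11,105.16

Line 1 (J-490, Pelmark, 3,479 units, $822,400.81):
Base rate for J-490 is 4.5%.
Origin Pelmark qualifies under the Eriovia–Pelmark agreement and J-490 is covered: preferential rate Free applies instead.
The additional-duty order on J-490 targets Casoria, not Pelmark; it does not apply.
Duty = $822,400.81 × 0% = $0.00.
Line 2 (W-782, Vinistan, 3,196 pairs, $675,346.76):
Base rate for W-782 is $0.60/pair.
Duty = 3,196 × $0.60 = $1,917.60.
Line 3 (P-954, Belica, 1,629 units, $263,572.20):
Base rate for P-954 is $5.64/unit.
The additional-duty order on P-954 targets Casoria, not Belica; it does not apply.
Duty = 1,629 × $5.64 = $9,187.56.
Total = $0.00 + $1,917.60 + $9,187.56 = $11,105.16.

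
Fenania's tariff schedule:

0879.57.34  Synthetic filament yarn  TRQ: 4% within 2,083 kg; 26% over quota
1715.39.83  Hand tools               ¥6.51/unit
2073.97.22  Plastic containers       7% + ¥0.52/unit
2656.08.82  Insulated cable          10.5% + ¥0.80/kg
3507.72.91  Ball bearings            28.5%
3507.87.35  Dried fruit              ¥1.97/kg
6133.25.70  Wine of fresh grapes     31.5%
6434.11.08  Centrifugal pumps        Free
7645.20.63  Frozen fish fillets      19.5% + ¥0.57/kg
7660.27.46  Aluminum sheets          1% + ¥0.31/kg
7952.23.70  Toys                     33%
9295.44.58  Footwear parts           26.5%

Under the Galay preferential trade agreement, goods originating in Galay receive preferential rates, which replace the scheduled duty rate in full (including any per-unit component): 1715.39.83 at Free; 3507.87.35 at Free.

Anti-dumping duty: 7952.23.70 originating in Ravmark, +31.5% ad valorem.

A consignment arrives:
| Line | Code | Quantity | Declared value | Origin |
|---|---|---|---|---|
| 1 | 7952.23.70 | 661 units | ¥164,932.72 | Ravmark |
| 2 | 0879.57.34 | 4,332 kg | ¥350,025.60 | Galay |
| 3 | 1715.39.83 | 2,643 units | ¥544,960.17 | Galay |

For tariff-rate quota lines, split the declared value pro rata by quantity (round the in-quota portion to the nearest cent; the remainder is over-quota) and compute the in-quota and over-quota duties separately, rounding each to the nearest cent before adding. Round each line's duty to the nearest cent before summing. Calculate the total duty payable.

Line 1 (7952.23.70, Ravmark, 661 units, ¥164,932.72):
Base rate for 7952.23.70 is 33%.
Additional duty on 7952.23.70 from Ravmark: +31.5%. Applied ad valorem rate: 33% + 31.5% = 64.5%.
Duty = ¥164,932.72 × 64.5% = ¥106,381.60.
Line 2 (0879.57.34, Galay, 4,332 kg, ¥350,025.60):
Code 0879.57.34 is under a tariff-rate quota (threshold 2,083 kg). In-quota: 2,083 kg at 4%; over-quota: 2,249 kg at 26%.
Pro-rata value split: in-quota = ¥350,025.60 × 2,083/4,332 = ¥168,306.40; over-quota = ¥350,025.60 − ¥168,306.40 = ¥181,719.20.
In-quota duty = ¥168,306.40 × 4% = ¥6,732.26. Over-quota duty = ¥181,719.20 × 26% = ¥47,246.99.
Line duty = ¥6,732.26 + ¥47,246.99 = ¥53,979.25.
Line 3 (1715.39.83, Galay, 2,643 units, ¥544,960.17):
Base rate for 1715.39.83 is ¥6.51/unit.
Origin Galay qualifies under the Fenania–Galay agreement and 1715.39.83 is covered: preferential rate Free applies instead.
Duty = ¥544,960.17 × 0% = ¥0.00.
Total = ¥106,381.60 + ¥53,979.25 + ¥0.00 = ¥160,360.85.

¥160,360.85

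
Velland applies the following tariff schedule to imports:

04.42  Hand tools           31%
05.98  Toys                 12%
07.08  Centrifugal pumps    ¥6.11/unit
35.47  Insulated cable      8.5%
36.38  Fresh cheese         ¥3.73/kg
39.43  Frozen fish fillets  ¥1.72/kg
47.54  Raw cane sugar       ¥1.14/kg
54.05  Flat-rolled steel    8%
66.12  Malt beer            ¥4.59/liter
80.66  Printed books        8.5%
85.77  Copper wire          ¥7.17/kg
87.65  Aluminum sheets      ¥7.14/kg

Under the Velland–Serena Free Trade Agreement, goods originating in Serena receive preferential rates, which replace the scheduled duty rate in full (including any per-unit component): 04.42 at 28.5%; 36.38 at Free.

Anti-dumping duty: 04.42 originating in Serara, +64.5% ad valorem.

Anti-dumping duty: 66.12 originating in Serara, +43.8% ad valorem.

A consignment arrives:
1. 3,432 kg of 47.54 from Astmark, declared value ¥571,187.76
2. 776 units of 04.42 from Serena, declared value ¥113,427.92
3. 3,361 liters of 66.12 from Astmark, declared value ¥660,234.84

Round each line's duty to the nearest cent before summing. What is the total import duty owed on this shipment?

Line 1 (47.54, Astmark, 3,432 kg, ¥571,187.76):
Base rate for 47.54 is ¥1.14/kg.
Duty = 3,432 × ¥1.14 = ¥3,912.48.
Line 2 (04.42, Serena, 776 units, ¥113,427.92):
Base rate for 04.42 is 31%.
Origin Serena qualifies under the Velland–Serena agreement and 04.42 is covered: preferential rate 28.5% applies instead.
The additional-duty order on 04.42 targets Serara, not Serena; it does not apply.
Duty = ¥113,427.92 × 28.5% = ¥32,326.96.
Line 3 (66.12, Astmark, 3,361 liters, ¥660,234.84):
Base rate for 66.12 is ¥4.59/liter.
The additional-duty order on 66.12 targets Serara, not Astmark; it does not apply.
Duty = 3,361 × ¥4.59 = ¥15,426.99.
Total = ¥3,912.48 + ¥32,326.96 + ¥15,426.99 = ¥51,666.43.

¥51,666.43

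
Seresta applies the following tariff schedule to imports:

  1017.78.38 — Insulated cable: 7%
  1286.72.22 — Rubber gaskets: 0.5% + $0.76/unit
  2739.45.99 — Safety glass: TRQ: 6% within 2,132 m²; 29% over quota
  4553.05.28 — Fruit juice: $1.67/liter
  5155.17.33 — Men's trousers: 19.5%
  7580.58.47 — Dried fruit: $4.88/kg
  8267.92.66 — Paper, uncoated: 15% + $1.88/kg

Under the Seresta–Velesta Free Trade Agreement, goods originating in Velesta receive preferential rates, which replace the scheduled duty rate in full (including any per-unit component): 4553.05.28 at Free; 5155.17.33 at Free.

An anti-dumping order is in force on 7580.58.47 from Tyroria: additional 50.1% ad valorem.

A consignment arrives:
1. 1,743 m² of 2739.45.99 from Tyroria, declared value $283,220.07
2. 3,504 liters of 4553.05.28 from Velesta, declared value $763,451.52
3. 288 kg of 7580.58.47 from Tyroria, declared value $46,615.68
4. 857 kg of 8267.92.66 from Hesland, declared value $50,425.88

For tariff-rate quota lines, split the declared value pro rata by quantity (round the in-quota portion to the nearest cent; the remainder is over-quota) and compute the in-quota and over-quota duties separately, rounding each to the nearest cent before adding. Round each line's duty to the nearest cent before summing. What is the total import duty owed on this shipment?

Line 1 (2739.45.99, Tyroria, 1,743 m², $283,220.07):
Code 2739.45.99 is under a tariff-rate quota (threshold 2,132 m²). Quantity 1,743 m² is within the quota, so the in-quota rate 6% applies to the full value.
Duty = $283,220.07 × 6% = $16,993.20.
Line 2 (4553.05.28, Velesta, 3,504 liters, $763,451.52):
Base rate for 4553.05.28 is $1.67/liter.
Origin Velesta qualifies under the Seresta–Velesta agreement and 4553.05.28 is covered: preferential rate Free applies instead.
Duty = $763,451.52 × 0% = $0.00.
Line 3 (7580.58.47, Tyroria, 288 kg, $46,615.68):
Base rate for 7580.58.47 is $4.88/kg.
Additional duty on 7580.58.47 from Tyroria: +50.1% ad valorem. Applied ad valorem rate = 50.1%.
Duty = $46,615.68 × 50.1% + 288 × $4.88 = $24,759.90.
Line 4 (8267.92.66, Hesland, 857 kg, $50,425.88):
Base rate for 8267.92.66 is 15% + $1.88/kg.
Duty = $50,425.88 × 15% + 857 × $1.88 = $9,175.04.
Total = $16,993.20 + $0.00 + $24,759.90 + $9,175.04 = $50,928.14.

$50,928.14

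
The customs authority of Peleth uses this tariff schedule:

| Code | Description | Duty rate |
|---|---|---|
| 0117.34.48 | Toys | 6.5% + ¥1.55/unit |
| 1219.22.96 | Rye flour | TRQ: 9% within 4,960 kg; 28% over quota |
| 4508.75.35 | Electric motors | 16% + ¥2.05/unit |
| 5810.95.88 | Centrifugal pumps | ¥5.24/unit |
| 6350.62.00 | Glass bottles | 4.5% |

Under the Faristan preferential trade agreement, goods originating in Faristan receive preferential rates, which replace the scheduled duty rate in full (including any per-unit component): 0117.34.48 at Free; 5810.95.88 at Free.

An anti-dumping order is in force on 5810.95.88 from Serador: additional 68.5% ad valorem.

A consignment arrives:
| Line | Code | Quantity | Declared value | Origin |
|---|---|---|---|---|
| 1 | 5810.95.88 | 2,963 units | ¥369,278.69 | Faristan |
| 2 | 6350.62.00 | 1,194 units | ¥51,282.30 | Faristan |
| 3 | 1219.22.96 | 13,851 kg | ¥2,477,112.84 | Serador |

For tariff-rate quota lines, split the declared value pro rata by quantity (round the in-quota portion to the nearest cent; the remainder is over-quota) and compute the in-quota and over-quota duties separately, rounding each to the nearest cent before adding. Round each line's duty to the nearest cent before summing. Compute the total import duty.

¥527,360.48

Line 1 (5810.95.88, Faristan, 2,963 units, ¥369,278.69):
Base rate for 5810.95.88 is ¥5.24/unit.
Origin Faristan qualifies under the Peleth–Faristan agreement and 5810.95.88 is covered: preferential rate Free applies instead.
The additional-duty order on 5810.95.88 targets Serador, not Faristan; it does not apply.
Duty = ¥369,278.69 × 0% = ¥0.00.
Line 2 (6350.62.00, Faristan, 1,194 units, ¥51,282.30):
Base rate for 6350.62.00 is 4.5%.
Origin Faristan is the FTA partner but 6350.62.00 is not on the preference list; base rate stands.
Duty = ¥51,282.30 × 4.5% = ¥2,307.70.
Line 3 (1219.22.96, Serador, 13,851 kg, ¥2,477,112.84):
Code 1219.22.96 is under a tariff-rate quota (threshold 4,960 kg). In-quota: 4,960 kg at 9%; over-quota: 8,891 kg at 28%.
Pro-rata value split: in-quota = ¥2,477,112.84 × 4,960/13,851 = ¥887,046.40; over-quota = ¥2,477,112.84 − ¥887,046.40 = ¥1,590,066.44.
In-quota duty = ¥887,046.40 × 9% = ¥79,834.18. Over-quota duty = ¥1,590,066.44 × 28% = ¥445,218.60.
Line duty = ¥79,834.18 + ¥445,218.60 = ¥525,052.78.
Total = ¥0.00 + ¥2,307.70 + ¥525,052.78 = ¥527,360.48.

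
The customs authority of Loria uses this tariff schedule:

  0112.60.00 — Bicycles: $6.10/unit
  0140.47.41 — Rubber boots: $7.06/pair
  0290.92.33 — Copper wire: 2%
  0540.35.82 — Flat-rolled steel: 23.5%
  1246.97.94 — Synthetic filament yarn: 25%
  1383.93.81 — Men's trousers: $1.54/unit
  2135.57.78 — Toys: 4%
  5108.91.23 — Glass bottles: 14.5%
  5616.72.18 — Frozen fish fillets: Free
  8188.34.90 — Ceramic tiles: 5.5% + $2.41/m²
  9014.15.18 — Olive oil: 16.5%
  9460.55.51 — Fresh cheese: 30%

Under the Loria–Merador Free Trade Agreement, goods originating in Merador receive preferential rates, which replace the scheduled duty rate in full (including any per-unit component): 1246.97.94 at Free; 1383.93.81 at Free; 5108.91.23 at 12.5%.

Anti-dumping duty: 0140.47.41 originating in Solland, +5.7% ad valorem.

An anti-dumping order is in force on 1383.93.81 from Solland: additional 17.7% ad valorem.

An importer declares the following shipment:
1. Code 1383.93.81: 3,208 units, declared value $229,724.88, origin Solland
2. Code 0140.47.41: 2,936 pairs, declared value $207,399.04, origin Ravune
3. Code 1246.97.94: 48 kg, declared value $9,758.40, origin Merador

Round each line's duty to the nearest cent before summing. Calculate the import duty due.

Line 1 (1383.93.81, Solland, 3,208 units, $229,724.88):
Base rate for 1383.93.81 is $1.54/unit.
1383.93.81 has an FTA preferential rate, but origin Solland is not Merador; base rate stands.
Additional duty on 1383.93.81 from Solland: +17.7% ad valorem. Applied ad valorem rate = 17.7%.
Duty = $229,724.88 × 17.7% + 3,208 × $1.54 = $45,601.62.
Line 2 (0140.47.41, Ravune, 2,936 pairs, $207,399.04):
Base rate for 0140.47.41 is $7.06/pair.
The additional-duty order on 0140.47.41 targets Solland, not Ravune; it does not apply.
Duty = 2,936 × $7.06 = $20,728.16.
Line 3 (1246.97.94, Merador, 48 kg, $9,758.40):
Base rate for 1246.97.94 is 25%.
Origin Merador qualifies under the Loria–Merador agreement and 1246.97.94 is covered: preferential rate Free applies instead.
Duty = $9,758.40 × 0% = $0.00.
Total = $45,601.62 + $20,728.16 + $0.00 = $66,329.78.

$66,329.78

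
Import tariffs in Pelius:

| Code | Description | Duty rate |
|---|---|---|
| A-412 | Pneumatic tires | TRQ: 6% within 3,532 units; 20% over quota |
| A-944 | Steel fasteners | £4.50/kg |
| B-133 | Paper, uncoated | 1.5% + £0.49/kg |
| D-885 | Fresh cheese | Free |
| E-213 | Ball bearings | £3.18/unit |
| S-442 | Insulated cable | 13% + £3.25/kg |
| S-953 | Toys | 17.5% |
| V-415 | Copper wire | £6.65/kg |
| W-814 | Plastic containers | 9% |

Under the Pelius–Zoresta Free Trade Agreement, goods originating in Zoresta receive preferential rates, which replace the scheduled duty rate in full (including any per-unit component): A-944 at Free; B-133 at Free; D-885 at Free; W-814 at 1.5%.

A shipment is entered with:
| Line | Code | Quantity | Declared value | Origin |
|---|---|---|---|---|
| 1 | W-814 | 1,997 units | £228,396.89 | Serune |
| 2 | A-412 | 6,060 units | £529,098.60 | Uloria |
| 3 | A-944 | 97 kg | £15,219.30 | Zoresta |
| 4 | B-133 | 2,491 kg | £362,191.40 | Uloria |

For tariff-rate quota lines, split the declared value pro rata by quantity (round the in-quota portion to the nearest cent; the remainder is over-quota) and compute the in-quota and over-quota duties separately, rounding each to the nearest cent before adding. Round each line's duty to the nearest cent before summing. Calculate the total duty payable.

£89,855.86

Line 1 (W-814, Serune, 1,997 units, £228,396.89):
Base rate for W-814 is 9%.
W-814 has an FTA preferential rate, but origin Serune is not Zoresta; base rate stands.
Duty = £228,396.89 × 9% = £20,555.72.
Line 2 (A-412, Uloria, 6,060 units, £529,098.60):
Code A-412 is under a tariff-rate quota (threshold 3,532 units). In-quota: 3,532 units at 6%; over-quota: 2,528 units at 20%.
Pro-rata value split: in-quota = £529,098.60 × 3,532/6,060 = £308,378.92; over-quota = £529,098.60 − £308,378.92 = £220,719.68.
In-quota duty = £308,378.92 × 6% = £18,502.74. Over-quota duty = £220,719.68 × 20% = £44,143.94.
Line duty = £18,502.74 + £44,143.94 = £62,646.68.
Line 3 (A-944, Zoresta, 97 kg, £15,219.30):
Base rate for A-944 is £4.50/kg.
Origin Zoresta qualifies under the Pelius–Zoresta agreement and A-944 is covered: preferential rate Free applies instead.
Duty = £15,219.30 × 0% = £0.00.
Line 4 (B-133, Uloria, 2,491 kg, £362,191.40):
Base rate for B-133 is 1.5% + £0.49/kg.
B-133 has an FTA preferential rate, but origin Uloria is not Zoresta; base rate stands.
Duty = £362,191.40 × 1.5% + 2,491 × £0.49 = £6,653.46.
Total = £20,555.72 + £62,646.68 + £0.00 + £6,653.46 = £89,855.86.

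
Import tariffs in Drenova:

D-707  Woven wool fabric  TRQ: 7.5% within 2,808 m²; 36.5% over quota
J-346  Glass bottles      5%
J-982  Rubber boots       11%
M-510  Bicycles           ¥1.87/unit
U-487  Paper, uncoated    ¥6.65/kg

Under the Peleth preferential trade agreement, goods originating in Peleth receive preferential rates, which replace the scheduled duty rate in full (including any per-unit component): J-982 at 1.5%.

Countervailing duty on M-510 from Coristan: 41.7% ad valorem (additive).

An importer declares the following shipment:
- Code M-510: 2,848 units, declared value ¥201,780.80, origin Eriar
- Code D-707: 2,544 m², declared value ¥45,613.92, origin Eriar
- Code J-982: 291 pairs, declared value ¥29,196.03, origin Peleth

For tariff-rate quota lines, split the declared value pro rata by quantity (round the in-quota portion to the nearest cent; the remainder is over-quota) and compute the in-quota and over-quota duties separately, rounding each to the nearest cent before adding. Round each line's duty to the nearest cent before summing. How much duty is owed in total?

¥9,184.74

Line 1 (M-510, Eriar, 2,848 units, ¥201,780.80):
Base rate for M-510 is ¥1.87/unit.
The additional-duty order on M-510 targets Coristan, not Eriar; it does not apply.
Duty = 2,848 × ¥1.87 = ¥5,325.76.
Line 2 (D-707, Eriar, 2,544 m², ¥45,613.92):
Code D-707 is under a tariff-rate quota (threshold 2,808 m²). Quantity 2,544 m² is within the quota, so the in-quota rate 7.5% applies to the full value.
Duty = ¥45,613.92 × 7.5% = ¥3,421.04.
Line 3 (J-982, Peleth, 291 pairs, ¥29,196.03):
Base rate for J-982 is 11%.
Origin Peleth qualifies under the Drenova–Peleth agreement and J-982 is covered: preferential rate 1.5% applies instead.
Duty = ¥29,196.03 × 1.5% = ¥437.94.
Total = ¥5,325.76 + ¥3,421.04 + ¥437.94 = ¥9,184.74.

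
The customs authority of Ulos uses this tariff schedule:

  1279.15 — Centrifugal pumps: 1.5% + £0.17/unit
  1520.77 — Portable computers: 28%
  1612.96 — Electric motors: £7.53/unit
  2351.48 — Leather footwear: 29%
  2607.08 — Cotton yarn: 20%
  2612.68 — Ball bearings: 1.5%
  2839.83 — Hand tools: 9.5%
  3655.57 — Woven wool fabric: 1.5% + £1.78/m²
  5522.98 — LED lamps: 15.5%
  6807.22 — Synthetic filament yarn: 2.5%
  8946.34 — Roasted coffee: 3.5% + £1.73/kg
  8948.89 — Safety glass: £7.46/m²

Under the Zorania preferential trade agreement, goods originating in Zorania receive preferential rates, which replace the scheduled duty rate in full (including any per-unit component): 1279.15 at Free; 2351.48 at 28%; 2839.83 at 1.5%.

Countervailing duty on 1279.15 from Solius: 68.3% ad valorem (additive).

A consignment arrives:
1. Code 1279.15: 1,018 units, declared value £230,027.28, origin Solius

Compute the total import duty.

£160,732.10

Line 1 (1279.15, Solius, 1,018 units, £230,027.28):
Base rate for 1279.15 is 1.5% + £0.17/unit.
1279.15 has an FTA preferential rate, but origin Solius is not Zorania; base rate stands.
Additional duty on 1279.15 from Solius: +68.3%. Applied ad valorem rate: 1.5% + 68.3% = 69.8%.
Duty = £230,027.28 × 69.8% + 1,018 × £0.17 = £160,732.10.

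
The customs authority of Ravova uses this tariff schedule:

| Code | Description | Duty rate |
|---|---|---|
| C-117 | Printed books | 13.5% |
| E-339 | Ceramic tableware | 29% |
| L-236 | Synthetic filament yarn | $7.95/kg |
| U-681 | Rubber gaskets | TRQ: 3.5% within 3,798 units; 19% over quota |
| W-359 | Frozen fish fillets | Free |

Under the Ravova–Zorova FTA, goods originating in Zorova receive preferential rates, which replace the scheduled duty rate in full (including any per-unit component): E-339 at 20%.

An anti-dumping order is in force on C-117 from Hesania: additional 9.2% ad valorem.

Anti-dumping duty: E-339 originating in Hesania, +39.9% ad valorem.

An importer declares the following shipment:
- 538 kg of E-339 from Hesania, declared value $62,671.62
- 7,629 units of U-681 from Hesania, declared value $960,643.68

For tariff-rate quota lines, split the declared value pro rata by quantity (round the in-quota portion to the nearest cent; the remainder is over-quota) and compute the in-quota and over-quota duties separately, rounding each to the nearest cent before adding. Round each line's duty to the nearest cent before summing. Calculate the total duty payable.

Line 1 (E-339, Hesania, 538 kg, $62,671.62):
Base rate for E-339 is 29%.
E-339 has an FTA preferential rate, but origin Hesania is not Zorova; base rate stands.
Additional duty on E-339 from Hesania: +39.9%. Applied ad valorem rate: 29% + 39.9% = 68.9%.
Duty = $62,671.62 × 68.9% = $43,180.75.
Line 2 (U-681, Hesania, 7,629 units, $960,643.68):
Code U-681 is under a tariff-rate quota (threshold 3,798 units). In-quota: 3,798 units at 3.5%; over-quota: 3,831 units at 19%.
Pro-rata value split: in-quota = $960,643.68 × 3,798/7,629 = $478,244.16; over-quota = $960,643.68 − $478,244.16 = $482,399.52.
In-quota duty = $478,244.16 × 3.5% = $16,738.55. Over-quota duty = $482,399.52 × 19% = $91,655.91.
Line duty = $16,738.55 + $91,655.91 = $108,394.46.
Total = $43,180.75 + $108,394.46 = $151,575.21.

$151,575.21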